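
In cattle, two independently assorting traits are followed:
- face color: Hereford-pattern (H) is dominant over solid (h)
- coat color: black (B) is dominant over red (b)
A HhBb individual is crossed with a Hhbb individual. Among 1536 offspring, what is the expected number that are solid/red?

Dihybrid cross HhBb × Hhbb — consider each gene separately:
face color: Hh × Hh → 1 HH, 2 Hh, 1 hh → 3 H_ : 1 hh (out of 4)
coat color: Bb × bb → 2 Bb, 2 bb → 2 B_ : 2 bb (out of 4)
Combine (counts out of 4 × 4 = 16): Hereford-pattern/black (H_B_) = 3×2 = 6; Hereford-pattern/red (H_bb) = 3×2 = 6; solid/black (hhB_) = 1×2 = 2; solid/red (hhbb) = 1×2 = 2
Phenotype counts (out of 16): 6 Hereford-pattern/black, 6 Hereford-pattern/red, 2 solid/black, 2 solid/red
solid/red: 2 out of 16 → fraction 1/8
Expected count = 1/8 × 1536 = 192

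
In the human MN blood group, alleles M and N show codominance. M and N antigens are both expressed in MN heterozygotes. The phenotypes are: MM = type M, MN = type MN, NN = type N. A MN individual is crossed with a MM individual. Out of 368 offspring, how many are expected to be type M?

Punnett square for MN × MM:
Offspring genotypes: 2 MM, 2 MN
Phenotype counts: 2 type M, 2 type MN
type M: 2 out of 4 → fraction 1/2
Expected count = 1/2 × 368 = 184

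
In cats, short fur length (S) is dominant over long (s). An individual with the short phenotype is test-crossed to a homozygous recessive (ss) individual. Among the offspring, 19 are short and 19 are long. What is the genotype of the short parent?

Test cross: ? × ss
Offspring: 19 short, 19 long — approximately 1:1.
A 1:1 ratio in a test cross indicates the unknown parent is heterozygous (Ss).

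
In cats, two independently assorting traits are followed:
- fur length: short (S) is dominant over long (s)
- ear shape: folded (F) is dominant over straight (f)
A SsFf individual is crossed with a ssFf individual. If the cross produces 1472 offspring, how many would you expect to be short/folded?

Dihybrid cross SsFf × ssFf — consider each gene separately:
fur length: Ss × ss → 2 Ss, 2 ss → 2 S_ : 2 ss (out of 4)
ear shape: Ff × Ff → 1 FF, 2 Ff, 1 ff → 3 F_ : 1 ff (out of 4)
Combine (counts out of 4 × 4 = 16): short/folded (S_F_) = 2×3 = 6; short/straight (S_ff) = 2×1 = 2; long/folded (ssF_) = 2×3 = 6; long/straight (ssff) = 2×1 = 2
Phenotype counts (out of 16): 6 short/folded, 2 short/straight, 6 long/folded, 2 long/straight
short/folded: 6 out of 16 → fraction 3/8
Expected count = 3/8 × 1472 = 552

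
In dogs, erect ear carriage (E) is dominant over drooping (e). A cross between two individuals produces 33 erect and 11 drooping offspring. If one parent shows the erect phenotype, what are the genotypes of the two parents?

Observed offspring: 33 erect, 11 drooping
The observed ratio simplifies to 3:1. Drooping (ee) offspring appear, so each parent must contribute one e allele. The parent stated to show erect carries E, so it is Ee. The other parent is then either Ee or ee: Ee × ee would give a 1:1 split, whereas Ee × Ee gives 3:1 — matching the data. So both parents are heterozygous (Ee × Ee).
Parent genotypes: Ee × Ee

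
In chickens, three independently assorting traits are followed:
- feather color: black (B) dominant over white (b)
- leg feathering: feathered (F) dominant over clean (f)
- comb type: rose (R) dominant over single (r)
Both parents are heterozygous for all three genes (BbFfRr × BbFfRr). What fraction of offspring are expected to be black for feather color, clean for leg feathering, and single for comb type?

Trihybrid cross: BbFfRr × BbFfRr
Each trait segregates independently with a 3:1 phenotypic ratio, so each gene contributes 3/4 (dominant) or 1/4 (recessive).
Target: black (feather color), clean (leg feathering), single (comb type)
Probability = product of independent per-trait probabilities
= 3/4 × 1/4 × 1/4 = 3/64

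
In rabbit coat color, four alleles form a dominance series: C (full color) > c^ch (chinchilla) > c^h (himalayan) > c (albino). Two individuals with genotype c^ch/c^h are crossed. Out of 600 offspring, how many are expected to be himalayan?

Cross: c^ch/c^h × c^ch/c^h
Allele dominance: C > c^ch > c^h > c
Offspring genotypes: 1 c^ch/c^ch, 2 c^ch/c^h, 1 c^h/c^h
Phenotype counts: 3 chinchilla, 1 himalayan
himalayan: 1 out of 4 → fraction 1/4
Expected count = 1/4 × 600 = 150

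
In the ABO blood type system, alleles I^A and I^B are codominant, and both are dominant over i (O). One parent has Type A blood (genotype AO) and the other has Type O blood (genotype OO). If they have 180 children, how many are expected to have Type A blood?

Cross: AO × OO
Possible offspring genotypes: 2 AO, 2 OO
Blood type counts: 2 Type A, 2 Type O
Probability of Type A: 2/4 = 1/2
Expected count = 1/2 × 180 = 90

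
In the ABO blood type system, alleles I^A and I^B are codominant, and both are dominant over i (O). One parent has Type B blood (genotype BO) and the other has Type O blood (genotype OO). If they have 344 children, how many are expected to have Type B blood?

Cross: BO × OO
Possible offspring genotypes: 2 BO, 2 OO
Blood type counts: 2 Type B, 2 Type O
Probability of Type B: 2/4 = 1/2
Expected count = 1/2 × 344 = 172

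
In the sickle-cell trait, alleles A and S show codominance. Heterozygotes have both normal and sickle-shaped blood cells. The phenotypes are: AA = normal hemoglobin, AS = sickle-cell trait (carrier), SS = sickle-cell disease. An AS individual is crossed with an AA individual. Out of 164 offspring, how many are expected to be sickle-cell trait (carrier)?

Punnett square for AS × AA:
Offspring genotypes: 2 AA, 2 AS
Phenotype counts: 2 normal hemoglobin, 2 sickle-cell trait (carrier)
sickle-cell trait (carrier): 2 out of 4 → fraction 1/2
Expected count = 1/2 × 164 = 82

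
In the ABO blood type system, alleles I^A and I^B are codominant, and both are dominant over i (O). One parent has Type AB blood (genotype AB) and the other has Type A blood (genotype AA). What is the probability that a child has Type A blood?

Cross: AB × AA
Possible offspring genotypes: 2 AA, 2 AB
Blood type counts: 2 Type A, 2 Type AB
Probability of Type A: 2/4 = 1/2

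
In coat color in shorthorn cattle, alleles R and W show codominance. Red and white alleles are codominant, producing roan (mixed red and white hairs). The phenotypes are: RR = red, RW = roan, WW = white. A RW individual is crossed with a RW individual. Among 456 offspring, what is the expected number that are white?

Punnett square for RW × RW:
Offspring genotypes: 1 RR, 2 RW, 1 WW
Phenotype counts: 1 red, 2 roan, 1 white
white: 1 out of 4 → fraction 1/4
Expected count = 1/4 × 456 = 114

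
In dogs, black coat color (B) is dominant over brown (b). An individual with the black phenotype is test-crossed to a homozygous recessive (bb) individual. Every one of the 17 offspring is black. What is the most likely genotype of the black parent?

Test cross: ? × bb
All offspring are black.
If the unknown parent were heterozygous (Bb), about half of 17 offspring would be brown; none are. The unknown parent is most likely homozygous dominant (BB).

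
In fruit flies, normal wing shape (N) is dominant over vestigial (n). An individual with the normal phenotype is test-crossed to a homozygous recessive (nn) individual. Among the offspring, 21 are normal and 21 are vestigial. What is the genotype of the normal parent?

Test cross: ? × nn
Offspring: 21 normal, 21 vestigial — approximately 1:1.
A 1:1 ratio in a test cross indicates the unknown parent is heterozygous (Nn).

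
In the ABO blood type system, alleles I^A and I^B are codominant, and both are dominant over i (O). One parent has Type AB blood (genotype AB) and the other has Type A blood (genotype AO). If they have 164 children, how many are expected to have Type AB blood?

Cross: AB × AO
Possible offspring genotypes: 1 AA, 1 AO, 1 AB, 1 BO
Blood type counts: 2 Type A, 1 Type AB, 1 Type B
Probability of Type AB: 1/4
Expected count = 1/4 × 164 = 41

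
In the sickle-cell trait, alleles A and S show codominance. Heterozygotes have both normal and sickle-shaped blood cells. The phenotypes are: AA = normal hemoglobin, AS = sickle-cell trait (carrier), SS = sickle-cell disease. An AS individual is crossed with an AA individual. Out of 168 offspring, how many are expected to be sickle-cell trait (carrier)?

Punnett square for AS × AA:
Offspring genotypes: 2 AA, 2 AS
Phenotype counts: 2 normal hemoglobin, 2 sickle-cell trait (carrier)
sickle-cell trait (carrier): 2 out of 4 → fraction 1/2
Expected count = 1/2 × 168 = 84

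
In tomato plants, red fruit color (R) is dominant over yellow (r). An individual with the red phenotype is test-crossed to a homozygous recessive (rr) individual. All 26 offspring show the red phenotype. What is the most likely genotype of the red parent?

Test cross: ? × rr
All offspring are red.
If the unknown parent were heterozygous (Rr), about half of 26 offspring would be yellow; none are. The unknown parent is most likely homozygous dominant (RR).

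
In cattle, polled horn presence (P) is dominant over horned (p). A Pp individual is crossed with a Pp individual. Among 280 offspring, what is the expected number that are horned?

Punnett square for Pp × Pp:
Offspring genotypes: 1 PP, 2 Pp, 1 pp
polled: 3, horned: 1
horned: 1 out of 4 → fraction 1/4
Expected count = 1/4 × 280 = 70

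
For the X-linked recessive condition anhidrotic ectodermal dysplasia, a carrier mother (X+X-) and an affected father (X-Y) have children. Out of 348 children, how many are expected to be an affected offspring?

Cross: X+X- × X-Y
Offspring: 1 X+X-, 1 X+Y, 1 X-X-, 1 X-Y
Probability of an affected offspring: 2/4 = 1/2
Expected count = 1/2 × 348 = 174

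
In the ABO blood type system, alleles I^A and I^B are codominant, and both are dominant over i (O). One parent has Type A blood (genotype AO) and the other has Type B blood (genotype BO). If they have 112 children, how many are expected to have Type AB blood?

Cross: AO × BO
Possible offspring genotypes: 1 AB, 1 AO, 1 BO, 1 OO
Blood type counts: 1 Type AB, 1 Type A, 1 Type B, 1 Type O
Probability of Type AB: 1/4
Expected count = 1/4 × 112 = 28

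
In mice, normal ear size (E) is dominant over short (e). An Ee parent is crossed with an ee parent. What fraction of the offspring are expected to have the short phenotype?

Punnett square for Ee × ee:
Offspring genotypes: 2 Ee, 2 ee
Total offspring: 4
Count with target: 2
Probability: 2/4 = 1/2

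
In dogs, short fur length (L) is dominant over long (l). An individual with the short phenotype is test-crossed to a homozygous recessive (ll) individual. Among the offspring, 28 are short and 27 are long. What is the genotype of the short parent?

Test cross: ? × ll
Offspring: 28 short, 27 long — approximately 1:1.
A 1:1 ratio in a test cross indicates the unknown parent is heterozygous (Ll).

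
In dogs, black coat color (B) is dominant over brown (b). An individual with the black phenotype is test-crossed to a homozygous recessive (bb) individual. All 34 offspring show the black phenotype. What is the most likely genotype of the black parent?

Test cross: ? × bb
All offspring are black.
If the unknown parent were heterozygous (Bb), about half of 34 offspring would be brown; none are. The unknown parent is most likely homozygous dominant (BB).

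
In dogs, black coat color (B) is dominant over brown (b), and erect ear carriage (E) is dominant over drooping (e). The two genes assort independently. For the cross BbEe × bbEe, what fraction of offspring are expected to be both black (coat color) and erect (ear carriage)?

Dihybrid cross BbEe × bbEe — consider each gene separately:
coat color: Bb × bb → 2 Bb, 2 bb → 2 B_ : 2 bb (out of 4)
ear carriage: Ee × Ee → 1 EE, 2 Ee, 1 ee → 3 E_ : 1 ee (out of 4)
Looking for: black (B_) and erect (E_)
P(black) = 2/4, P(erect) = 3/4
P(both) = 2/4 × 3/4 = 6/16 = 3/8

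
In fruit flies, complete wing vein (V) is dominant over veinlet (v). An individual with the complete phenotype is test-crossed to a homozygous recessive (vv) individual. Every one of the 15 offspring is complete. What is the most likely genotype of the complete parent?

Test cross: ? × vv
All offspring are complete.
If the unknown parent were heterozygous (Vv), about half of 15 offspring would be veinlet; none are. The unknown parent is most likely homozygous dominant (VV).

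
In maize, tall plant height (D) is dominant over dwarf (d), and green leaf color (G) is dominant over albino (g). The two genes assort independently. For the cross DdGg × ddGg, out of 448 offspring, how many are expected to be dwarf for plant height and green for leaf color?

Dihybrid cross DdGg × ddGg — consider each gene separately:
plant height: Dd × dd → 2 Dd, 2 dd → 2 D_ : 2 dd (out of 4)
leaf color: Gg × Gg → 1 GG, 2 Gg, 1 gg → 3 G_ : 1 gg (out of 4)
Looking for: dwarf (dd) and green (G_)
P(dwarf) = 2/4, P(green) = 3/4
P(both) = 2/4 × 3/4 = 6/16 = 3/8
Expected count = 3/8 × 448 = 168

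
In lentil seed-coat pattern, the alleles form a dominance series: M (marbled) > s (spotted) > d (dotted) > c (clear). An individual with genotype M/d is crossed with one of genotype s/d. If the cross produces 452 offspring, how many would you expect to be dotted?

Cross: M/d × s/d
Allele dominance: M > s > d > c
Offspring genotypes: 1 M/s, 1 M/d, 1 s/d, 1 d/d
Phenotype counts: 2 marbled, 1 spotted, 1 dotted
dotted: 1 out of 4 → fraction 1/4
Expected count = 1/4 × 452 = 113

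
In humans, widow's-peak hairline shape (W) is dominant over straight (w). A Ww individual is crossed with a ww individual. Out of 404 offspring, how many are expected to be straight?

Punnett square for Ww × ww:
Offspring genotypes: 2 Ww, 2 ww
widow's-peak: 2, straight: 2
straight: 2 out of 4 → fraction 1/2
Expected count = 1/2 × 404 = 202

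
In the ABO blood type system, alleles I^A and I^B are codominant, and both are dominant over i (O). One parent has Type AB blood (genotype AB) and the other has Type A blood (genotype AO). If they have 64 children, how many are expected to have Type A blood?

Cross: AB × AO
Possible offspring genotypes: 1 AA, 1 AO, 1 AB, 1 BO
Blood type counts: 2 Type A, 1 Type AB, 1 Type B
Probability of Type A: 2/4 = 1/2
Expected count = 1/2 × 64 = 32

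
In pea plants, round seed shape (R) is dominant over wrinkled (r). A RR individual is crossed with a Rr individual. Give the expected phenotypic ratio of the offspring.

Punnett square for RR × Rr:
Offspring genotypes: 2 RR, 2 Rr
round: 4, wrinkled: 0
Ratio: all round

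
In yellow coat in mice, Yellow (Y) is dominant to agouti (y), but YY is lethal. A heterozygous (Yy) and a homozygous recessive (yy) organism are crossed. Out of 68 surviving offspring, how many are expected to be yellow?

Cross: Yy × yy
Punnett square offspring (before lethality): 2 Yy, 2 yy
No YY offspring are produced in this cross.
yellow: 2 out of 4 → fraction 1/2
Expected count = 1/2 × 68 = 34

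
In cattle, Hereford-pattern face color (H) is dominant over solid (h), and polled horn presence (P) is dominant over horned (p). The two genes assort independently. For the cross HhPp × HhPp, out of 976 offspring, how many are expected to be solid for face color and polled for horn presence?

Dihybrid cross HhPp × HhPp — consider each gene separately:
face color: Hh × Hh → 1 HH, 2 Hh, 1 hh → 3 H_ : 1 hh (out of 4)
horn presence: Pp × Pp → 1 PP, 2 Pp, 1 pp → 3 P_ : 1 pp (out of 4)
Looking for: solid (hh) and polled (P_)
P(solid) = 1/4, P(polled) = 3/4
P(both) = 1/4 × 3/4 = 3/16
Expected count = 3/16 × 976 = 183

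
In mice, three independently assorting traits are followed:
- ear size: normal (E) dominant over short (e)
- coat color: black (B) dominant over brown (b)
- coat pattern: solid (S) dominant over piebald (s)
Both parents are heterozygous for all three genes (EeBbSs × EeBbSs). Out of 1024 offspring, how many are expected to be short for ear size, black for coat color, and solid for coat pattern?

Trihybrid cross: EeBbSs × EeBbSs
Each trait segregates independently with a 3:1 phenotypic ratio, so each gene contributes 3/4 (dominant) or 1/4 (recessive).
Target: short (ear size), black (coat color), solid (coat pattern)
Probability = product of independent per-trait probabilities
= 1/4 × 3/4 × 3/4 = 9/64
Expected count = 9/64 × 1024 = 144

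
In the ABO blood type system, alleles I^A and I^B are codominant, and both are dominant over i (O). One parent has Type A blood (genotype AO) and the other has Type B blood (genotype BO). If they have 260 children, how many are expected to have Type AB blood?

Cross: AO × BO
Possible offspring genotypes: 1 AB, 1 AO, 1 BO, 1 OO
Blood type counts: 1 Type AB, 1 Type A, 1 Type B, 1 Type O
Probability of Type AB: 1/4
Expected count = 1/4 × 260 = 65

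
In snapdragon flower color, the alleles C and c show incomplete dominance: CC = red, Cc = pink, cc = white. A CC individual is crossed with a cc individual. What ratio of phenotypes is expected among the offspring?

Punnett square for CC × cc:
Offspring genotypes: 4 Cc
Phenotype counts: 4 pink
Ratio: all pink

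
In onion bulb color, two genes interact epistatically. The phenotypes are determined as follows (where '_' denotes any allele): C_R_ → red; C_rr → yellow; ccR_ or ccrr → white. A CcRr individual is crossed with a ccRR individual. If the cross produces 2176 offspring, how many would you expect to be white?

Cross: CcRr × ccRR — consider each gene separately:
C gene: Cc × cc → 2 Cc, 2 cc → 2 C_ : 2 cc (out of 4)
R gene: Rr × RR → 2 RR, 2 Rr → 4 R_ (out of 4)
Genotype classes (out of 4 × 4 = 16): C_R_ = 2×4 = 8; ccR_ = 2×4 = 8
Apply the phenotype rules: C_R_ (8) → red; ccR_ (8) → white
Phenotype counts (out of 16): 8 red, 8 white
white: 8 out of 16 → fraction 1/2
Expected count = 1/2 × 2176 = 1088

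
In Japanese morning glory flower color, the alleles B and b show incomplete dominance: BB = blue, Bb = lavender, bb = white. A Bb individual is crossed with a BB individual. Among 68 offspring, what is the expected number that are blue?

Punnett square for Bb × BB:
Offspring genotypes: 2 BB, 2 Bb
Phenotype counts: 2 blue, 2 lavender
blue: 2 out of 4 → fraction 1/2
Expected count = 1/2 × 68 = 34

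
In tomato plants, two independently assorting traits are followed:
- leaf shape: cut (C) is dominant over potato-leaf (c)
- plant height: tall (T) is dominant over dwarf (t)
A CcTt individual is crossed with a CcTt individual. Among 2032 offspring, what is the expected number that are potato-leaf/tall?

Dihybrid cross CcTt × CcTt — consider each gene separately:
leaf shape: Cc × Cc → 1 CC, 2 Cc, 1 cc → 3 C_ : 1 cc (out of 4)
plant height: Tt × Tt → 1 TT, 2 Tt, 1 tt → 3 T_ : 1 tt (out of 4)
Combine (counts out of 4 × 4 = 16): cut/tall (C_T_) = 3×3 = 9; cut/dwarf (C_tt) = 3×1 = 3; potato-leaf/tall (ccT_) = 1×3 = 3; potato-leaf/dwarf (cctt) = 1×1 = 1
Phenotype counts (out of 16): 9 cut/tall, 3 cut/dwarf, 3 potato-leaf/tall, 1 potato-leaf/dwarf
potato-leaf/tall: 3 out of 16 → fraction 3/16
Expected count = 3/16 × 2032 = 381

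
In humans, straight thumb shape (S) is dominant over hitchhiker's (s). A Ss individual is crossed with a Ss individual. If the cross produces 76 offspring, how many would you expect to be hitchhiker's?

Punnett square for Ss × Ss:
Offspring genotypes: 1 SS, 2 Ss, 1 ss
straight: 3, hitchhiker's: 1
hitchhiker's: 1 out of 4 → fraction 1/4
Expected count = 1/4 × 76 = 19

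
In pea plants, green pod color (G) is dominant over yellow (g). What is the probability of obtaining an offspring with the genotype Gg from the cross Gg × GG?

Punnett square for Gg × GG:
Offspring genotypes: 2 GG, 2 Gg
Total offspring: 4
Count with target: 2
Probability: 2/4 = 1/2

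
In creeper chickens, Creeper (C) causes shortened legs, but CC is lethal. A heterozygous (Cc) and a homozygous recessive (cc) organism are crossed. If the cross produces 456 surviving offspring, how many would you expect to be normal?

Cross: Cc × cc
Punnett square offspring (before lethality): 2 Cc, 2 cc
No CC offspring are produced in this cross.
normal: 2 out of 4 → fraction 1/2
Expected count = 1/2 × 456 = 228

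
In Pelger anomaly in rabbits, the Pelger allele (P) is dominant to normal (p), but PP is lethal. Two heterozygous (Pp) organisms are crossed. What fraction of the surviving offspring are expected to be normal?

Cross: Pp × Pp
Punnett square offspring (before lethality): 1 PP, 2 Pp, 1 pp
The PP genotype is lethal (embryos die); surviving offspring: 2 Pp, 1 pp
normal: 1 out of 3
Probability: 1/3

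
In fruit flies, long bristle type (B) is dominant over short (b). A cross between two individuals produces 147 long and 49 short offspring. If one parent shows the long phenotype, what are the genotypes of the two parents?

Observed offspring: 147 long, 49 short
The observed ratio simplifies to 3:1. Short (bb) offspring appear, so each parent must contribute one b allele. The parent stated to show long carries B, so it is Bb. The other parent is then either Bb or bb: Bb × bb would give a 1:1 split, whereas Bb × Bb gives 3:1 — matching the data. So both parents are heterozygous (Bb × Bb).
Parent genotypes: Bb × Bb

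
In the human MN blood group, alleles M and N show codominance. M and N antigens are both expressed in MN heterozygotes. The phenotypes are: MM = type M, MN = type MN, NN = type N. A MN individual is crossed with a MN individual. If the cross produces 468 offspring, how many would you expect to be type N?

Punnett square for MN × MN:
Offspring genotypes: 1 MM, 2 MN, 1 NN
Phenotype counts: 1 type M, 2 type MN, 1 type N
type N: 1 out of 4 → fraction 1/4
Expected count = 1/4 × 468 = 117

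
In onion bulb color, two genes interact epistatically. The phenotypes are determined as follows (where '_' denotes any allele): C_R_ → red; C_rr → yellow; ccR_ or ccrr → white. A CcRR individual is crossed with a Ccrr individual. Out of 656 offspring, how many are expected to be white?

Cross: CcRR × Ccrr — consider each gene separately:
C gene: Cc × Cc → 1 CC, 2 Cc, 1 cc → 3 C_ : 1 cc (out of 4)
R gene: RR × rr → 4 Rr → 4 R_ (out of 4)
Genotype classes (out of 4 × 4 = 16): C_R_ = 3×4 = 12; ccR_ = 1×4 = 4
Apply the phenotype rules: C_R_ (12) → red; ccR_ (4) → white
Phenotype counts (out of 16): 12 red, 4 white
white: 4 out of 16 → fraction 1/4
Expected count = 1/4 × 656 = 164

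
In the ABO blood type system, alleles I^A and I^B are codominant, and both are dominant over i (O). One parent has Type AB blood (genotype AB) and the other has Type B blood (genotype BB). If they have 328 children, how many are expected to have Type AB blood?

Cross: AB × BB
Possible offspring genotypes: 2 AB, 2 BB
Blood type counts: 2 Type AB, 2 Type B
Probability of Type AB: 2/4 = 1/2
Expected count = 1/2 × 328 = 164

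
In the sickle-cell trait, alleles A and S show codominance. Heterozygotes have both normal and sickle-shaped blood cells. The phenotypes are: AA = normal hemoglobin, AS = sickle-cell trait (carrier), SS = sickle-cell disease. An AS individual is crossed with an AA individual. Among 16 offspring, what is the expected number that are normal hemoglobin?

Punnett square for AS × AA:
Offspring genotypes: 2 AA, 2 AS
Phenotype counts: 2 normal hemoglobin, 2 sickle-cell trait (carrier)
normal hemoglobin: 2 out of 4 → fraction 1/2
Expected count = 1/2 × 16 = 8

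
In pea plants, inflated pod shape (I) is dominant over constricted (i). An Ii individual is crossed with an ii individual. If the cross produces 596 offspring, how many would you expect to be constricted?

Punnett square for Ii × ii:
Offspring genotypes: 2 Ii, 2 ii
inflated: 2, constricted: 2
constricted: 2 out of 4 → fraction 1/2
Expected count = 1/2 × 596 = 298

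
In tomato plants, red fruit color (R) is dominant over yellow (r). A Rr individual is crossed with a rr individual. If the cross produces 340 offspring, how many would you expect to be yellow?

Punnett square for Rr × rr:
Offspring genotypes: 2 Rr, 2 rr
red: 2, yellow: 2
yellow: 2 out of 4 → fraction 1/2
Expected count = 1/2 × 340 = 170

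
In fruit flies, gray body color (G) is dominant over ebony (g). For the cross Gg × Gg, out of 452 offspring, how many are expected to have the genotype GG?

Punnett square for Gg × Gg:
Offspring genotypes: 1 GG, 2 Gg, 1 gg
Total offspring: 4
Count with target: 1
Probability: 1/4
Expected count = 1/4 × 452 = 113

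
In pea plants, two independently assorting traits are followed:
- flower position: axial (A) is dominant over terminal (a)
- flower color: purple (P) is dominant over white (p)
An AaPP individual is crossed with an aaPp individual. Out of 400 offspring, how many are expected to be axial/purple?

Dihybrid cross AaPP × aaPp — consider each gene separately:
flower position: Aa × aa → 2 Aa, 2 aa → 2 A_ : 2 aa (out of 4)
flower color: PP × Pp → 2 PP, 2 Pp → 4 P_ (out of 4)
Combine (counts out of 4 × 4 = 16): axial/purple (A_P_) = 2×4 = 8; terminal/purple (aaP_) = 2×4 = 8
Phenotype counts (out of 16): 8 axial/purple, 8 terminal/purple
axial/purple: 8 out of 16 → fraction 1/2
Expected count = 1/2 × 400 = 200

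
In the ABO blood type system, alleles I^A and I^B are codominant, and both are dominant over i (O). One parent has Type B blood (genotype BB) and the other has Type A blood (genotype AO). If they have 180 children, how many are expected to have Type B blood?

Cross: BB × AO
Possible offspring genotypes: 2 AB, 2 BO
Blood type counts: 2 Type AB, 2 Type B
Probability of Type B: 2/4 = 1/2
Expected count = 1/2 × 180 = 90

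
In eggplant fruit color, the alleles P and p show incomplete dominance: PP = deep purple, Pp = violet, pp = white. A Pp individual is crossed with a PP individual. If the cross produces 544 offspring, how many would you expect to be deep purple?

Punnett square for Pp × PP:
Offspring genotypes: 2 PP, 2 Pp
Phenotype counts: 2 deep purple, 2 violet
deep purple: 2 out of 4 → fraction 1/2
Expected count = 1/2 × 544 = 272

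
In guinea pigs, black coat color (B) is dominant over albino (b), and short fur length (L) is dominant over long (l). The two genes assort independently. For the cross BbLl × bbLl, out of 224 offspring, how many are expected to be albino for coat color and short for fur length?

Dihybrid cross BbLl × bbLl — consider each gene separately:
coat color: Bb × bb → 2 Bb, 2 bb → 2 B_ : 2 bb (out of 4)
fur length: Ll × Ll → 1 LL, 2 Ll, 1 ll → 3 L_ : 1 ll (out of 4)
Looking for: albino (bb) and short (L_)
P(albino) = 2/4, P(short) = 3/4
P(both) = 2/4 × 3/4 = 6/16 = 3/8
Expected count = 3/8 × 224 = 84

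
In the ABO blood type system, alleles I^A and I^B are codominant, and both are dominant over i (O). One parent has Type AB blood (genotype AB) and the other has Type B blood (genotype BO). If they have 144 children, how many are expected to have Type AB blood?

Cross: AB × BO
Possible offspring genotypes: 1 AB, 1 AO, 1 BB, 1 BO
Blood type counts: 1 Type AB, 1 Type A, 2 Type B
Probability of Type AB: 1/4
Expected count = 1/4 × 144 = 36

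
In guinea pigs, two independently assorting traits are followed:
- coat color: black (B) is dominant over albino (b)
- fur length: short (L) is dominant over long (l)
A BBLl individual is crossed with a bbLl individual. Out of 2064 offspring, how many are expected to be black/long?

Dihybrid cross BBLl × bbLl — consider each gene separately:
coat color: BB × bb → 4 Bb → 4 B_ (out of 4)
fur length: Ll × Ll → 1 LL, 2 Ll, 1 ll → 3 L_ : 1 ll (out of 4)
Combine (counts out of 4 × 4 = 16): black/short (B_L_) = 4×3 = 12; black/long (B_ll) = 4×1 = 4
Phenotype counts (out of 16): 12 black/short, 4 black/long
black/long: 4 out of 16 → fraction 1/4
Expected count = 1/4 × 2064 = 516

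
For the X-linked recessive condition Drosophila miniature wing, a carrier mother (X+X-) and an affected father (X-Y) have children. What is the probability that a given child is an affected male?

Cross: X+X- × X-Y
Offspring: 1 X+X-, 1 X+Y, 1 X-X-, 1 X-Y
Probability of an affected male: 1/4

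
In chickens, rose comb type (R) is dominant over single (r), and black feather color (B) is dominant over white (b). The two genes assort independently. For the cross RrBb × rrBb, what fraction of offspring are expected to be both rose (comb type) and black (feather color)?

Dihybrid cross RrBb × rrBb — consider each gene separately:
comb type: Rr × rr → 2 Rr, 2 rr → 2 R_ : 2 rr (out of 4)
feather color: Bb × Bb → 1 BB, 2 Bb, 1 bb → 3 B_ : 1 bb (out of 4)
Looking for: rose (R_) and black (B_)
P(rose) = 2/4, P(black) = 3/4
P(both) = 2/4 × 3/4 = 6/16 = 3/8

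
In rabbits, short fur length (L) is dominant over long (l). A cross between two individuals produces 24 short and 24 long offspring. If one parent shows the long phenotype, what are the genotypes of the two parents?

Observed offspring: 24 short, 24 long
The observed ratio simplifies to 1:1. One parent shows long, so its genotype must be ll. A 1:1 offspring split requires the other parent to be heterozygous (Ll).
Parent genotypes: ll × Ll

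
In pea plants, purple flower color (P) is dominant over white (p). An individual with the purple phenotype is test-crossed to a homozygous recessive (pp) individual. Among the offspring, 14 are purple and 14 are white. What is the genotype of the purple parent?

Test cross: ? × pp
Offspring: 14 purple, 14 white — approximately 1:1.
A 1:1 ratio in a test cross indicates the unknown parent is heterozygous (Pp).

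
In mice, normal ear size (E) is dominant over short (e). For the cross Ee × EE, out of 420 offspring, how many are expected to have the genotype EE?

Punnett square for Ee × EE:
Offspring genotypes: 2 EE, 2 Ee
Total offspring: 4
Count with target: 2
Probability: 2/4 = 1/2
Expected count = 1/2 × 420 = 210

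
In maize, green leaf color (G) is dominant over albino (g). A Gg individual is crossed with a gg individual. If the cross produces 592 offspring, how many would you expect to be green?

Punnett square for Gg × gg:
Offspring genotypes: 2 Gg, 2 gg
green: 2, albino: 2
green: 2 out of 4 → fraction 1/2
Expected count = 1/2 × 592 = 296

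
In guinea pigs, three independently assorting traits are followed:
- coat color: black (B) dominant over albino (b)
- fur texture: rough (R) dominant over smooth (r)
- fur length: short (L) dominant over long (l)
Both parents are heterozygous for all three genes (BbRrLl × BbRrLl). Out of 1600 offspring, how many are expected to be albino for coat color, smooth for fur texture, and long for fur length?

Trihybrid cross: BbRrLl × BbRrLl
Each trait segregates independently with a 3:1 phenotypic ratio, so each gene contributes 3/4 (dominant) or 1/4 (recessive).
Target: albino (coat color), smooth (fur texture), long (fur length)
Probability = product of independent per-trait probabilities
= 1/4 × 1/4 × 1/4 = 1/64
Expected count = 1/64 × 1600 = 25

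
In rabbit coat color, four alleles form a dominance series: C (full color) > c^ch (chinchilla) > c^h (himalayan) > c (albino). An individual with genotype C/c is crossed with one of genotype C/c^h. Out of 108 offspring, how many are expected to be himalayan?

Cross: C/c × C/c^h
Allele dominance: C > c^ch > c^h > c
Offspring genotypes: 1 C/C, 1 C/c^h, 1 C/c, 1 c^h/c
Phenotype counts: 3 full color, 1 himalayan
himalayan: 1 out of 4 → fraction 1/4
Expected count = 1/4 × 108 = 27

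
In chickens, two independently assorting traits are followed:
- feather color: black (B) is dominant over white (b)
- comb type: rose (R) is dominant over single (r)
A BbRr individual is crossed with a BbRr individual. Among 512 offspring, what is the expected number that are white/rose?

Dihybrid cross BbRr × BbRr — consider each gene separately:
feather color: Bb × Bb → 1 BB, 2 Bb, 1 bb → 3 B_ : 1 bb (out of 4)
comb type: Rr × Rr → 1 RR, 2 Rr, 1 rr → 3 R_ : 1 rr (out of 4)
Combine (counts out of 4 × 4 = 16): black/rose (B_R_) = 3×3 = 9; black/single (B_rr) = 3×1 = 3; white/rose (bbR_) = 1×3 = 3; white/single (bbrr) = 1×1 = 1
Phenotype counts (out of 16): 9 black/rose, 3 black/single, 3 white/rose, 1 white/single
white/rose: 3 out of 16 → fraction 3/16
Expected count = 3/16 × 512 = 96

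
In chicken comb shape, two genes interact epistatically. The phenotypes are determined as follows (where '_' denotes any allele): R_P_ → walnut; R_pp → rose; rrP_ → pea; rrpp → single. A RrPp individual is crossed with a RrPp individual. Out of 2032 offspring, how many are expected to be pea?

Cross: RrPp × RrPp — consider each gene separately:
R gene: Rr × Rr → 1 RR, 2 Rr, 1 rr → 3 R_ : 1 rr (out of 4)
P gene: Pp × Pp → 1 PP, 2 Pp, 1 pp → 3 P_ : 1 pp (out of 4)
Genotype classes (out of 4 × 4 = 16): R_P_ = 3×3 = 9; R_pp = 3×1 = 3; rrP_ = 1×3 = 3; rrpp = 1×1 = 1
Apply the phenotype rules: R_P_ (9) → walnut; R_pp (3) → rose; rrP_ (3) → pea; rrpp (1) → single
Phenotype counts (out of 16): 9 walnut, 3 rose, 3 pea, 1 single
pea: 3 out of 16 → fraction 3/16
Expected count = 3/16 × 2032 = 381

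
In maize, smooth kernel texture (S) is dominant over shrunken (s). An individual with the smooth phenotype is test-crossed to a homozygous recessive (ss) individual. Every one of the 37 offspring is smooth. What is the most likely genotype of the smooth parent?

Test cross: ? × ss
All offspring are smooth.
If the unknown parent were heterozygous (Ss), about half of 37 offspring would be shrunken; none are. The unknown parent is most likely homozygous dominant (SS).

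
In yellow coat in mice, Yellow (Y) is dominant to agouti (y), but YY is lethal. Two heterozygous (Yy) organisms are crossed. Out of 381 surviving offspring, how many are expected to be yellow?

Cross: Yy × Yy
Punnett square offspring (before lethality): 1 YY, 2 Yy, 1 yy
The YY genotype is lethal (embryos die); surviving offspring: 2 Yy, 1 yy
yellow: 2 out of 3 → fraction 2/3
Expected count = 2/3 × 381 = 254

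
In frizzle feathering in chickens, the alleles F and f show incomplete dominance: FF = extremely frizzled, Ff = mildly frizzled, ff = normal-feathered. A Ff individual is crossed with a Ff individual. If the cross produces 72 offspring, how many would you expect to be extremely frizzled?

Punnett square for Ff × Ff:
Offspring genotypes: 1 FF, 2 Ff, 1 ff
Phenotype counts: 1 extremely frizzled, 2 mildly frizzled, 1 normal-feathered
extremely frizzled: 1 out of 4 → fraction 1/4
Expected count = 1/4 × 72 = 18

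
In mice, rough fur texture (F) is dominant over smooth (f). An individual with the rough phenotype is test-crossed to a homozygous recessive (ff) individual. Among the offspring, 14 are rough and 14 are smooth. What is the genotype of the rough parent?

Test cross: ? × ff
Offspring: 14 rough, 14 smooth — approximately 1:1.
A 1:1 ratio in a test cross indicates the unknown parent is heterozygous (Ff).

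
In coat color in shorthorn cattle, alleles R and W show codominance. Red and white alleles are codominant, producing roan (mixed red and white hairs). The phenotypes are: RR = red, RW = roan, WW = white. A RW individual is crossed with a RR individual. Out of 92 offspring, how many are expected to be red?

Punnett square for RW × RR:
Offspring genotypes: 2 RR, 2 RW
Phenotype counts: 2 red, 2 roan
red: 2 out of 4 → fraction 1/2
Expected count = 1/2 × 92 = 46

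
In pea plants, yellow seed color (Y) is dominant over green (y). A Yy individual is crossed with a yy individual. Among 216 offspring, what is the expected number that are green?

Punnett square for Yy × yy:
Offspring genotypes: 2 Yy, 2 yy
yellow: 2, green: 2
green: 2 out of 4 → fraction 1/2
Expected count = 1/2 × 216 = 108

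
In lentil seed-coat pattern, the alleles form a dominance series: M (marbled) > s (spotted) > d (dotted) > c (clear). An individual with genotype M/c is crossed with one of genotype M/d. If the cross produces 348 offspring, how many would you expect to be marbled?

Cross: M/c × M/d
Allele dominance: M > s > d > c
Offspring genotypes: 1 M/M, 1 M/d, 1 M/c, 1 d/c
Phenotype counts: 3 marbled, 1 dotted
marbled: 3 out of 4 → fraction 3/4
Expected count = 3/4 × 348 = 261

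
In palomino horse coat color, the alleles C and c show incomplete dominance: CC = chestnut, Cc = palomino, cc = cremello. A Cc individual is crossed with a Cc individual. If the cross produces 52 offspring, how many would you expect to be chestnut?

Punnett square for Cc × Cc:
Offspring genotypes: 1 CC, 2 Cc, 1 cc
Phenotype counts: 1 chestnut, 2 palomino, 1 cremello
chestnut: 1 out of 4 → fraction 1/4
Expected count = 1/4 × 52 = 13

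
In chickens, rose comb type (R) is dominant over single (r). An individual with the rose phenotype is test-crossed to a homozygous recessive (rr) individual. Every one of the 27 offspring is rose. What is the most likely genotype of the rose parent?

Test cross: ? × rr
All offspring are rose.
If the unknown parent were heterozygous (Rr), about half of 27 offspring would be single; none are. The unknown parent is most likely homozygous dominant (RR).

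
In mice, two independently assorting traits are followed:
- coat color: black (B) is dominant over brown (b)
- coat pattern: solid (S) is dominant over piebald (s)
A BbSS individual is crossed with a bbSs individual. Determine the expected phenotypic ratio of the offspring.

Dihybrid cross BbSS × bbSs — consider each gene separately:
coat color: Bb × bb → 2 Bb, 2 bb → 2 B_ : 2 bb (out of 4)
coat pattern: SS × Ss → 2 SS, 2 Ss → 4 S_ (out of 4)
Combine (counts out of 4 × 4 = 16): black/solid (B_S_) = 2×4 = 8; brown/solid (bbS_) = 2×4 = 8
Phenotype counts (out of 16): 8 black/solid, 8 brown/solid
Ratio: 1 black/solid : 1 brown/solid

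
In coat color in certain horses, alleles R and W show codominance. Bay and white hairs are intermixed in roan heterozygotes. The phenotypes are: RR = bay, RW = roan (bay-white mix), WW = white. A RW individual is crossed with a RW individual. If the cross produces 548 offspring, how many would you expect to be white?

Punnett square for RW × RW:
Offspring genotypes: 1 RR, 2 RW, 1 WW
Phenotype counts: 1 bay, 2 roan (bay-white mix), 1 white
white: 1 out of 4 → fraction 1/4
Expected count = 1/4 × 548 = 137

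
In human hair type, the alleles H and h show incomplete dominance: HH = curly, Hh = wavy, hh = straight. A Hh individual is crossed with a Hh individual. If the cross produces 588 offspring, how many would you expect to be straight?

Punnett square for Hh × Hh:
Offspring genotypes: 1 HH, 2 Hh, 1 hh
Phenotype counts: 1 curly, 2 wavy, 1 straight
straight: 1 out of 4 → fraction 1/4
Expected count = 1/4 × 588 = 147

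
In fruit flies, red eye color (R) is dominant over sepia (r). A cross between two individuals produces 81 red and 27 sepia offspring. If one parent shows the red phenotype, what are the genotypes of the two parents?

Observed offspring: 81 red, 27 sepia
The observed ratio simplifies to 3:1. Sepia (rr) offspring appear, so each parent must contribute one r allele. The parent stated to show red carries R, so it is Rr. The other parent is then either Rr or rr: Rr × rr would give a 1:1 split, whereas Rr × Rr gives 3:1 — matching the data. So both parents are heterozygous (Rr × Rr).
Parent genotypes: Rr × Rr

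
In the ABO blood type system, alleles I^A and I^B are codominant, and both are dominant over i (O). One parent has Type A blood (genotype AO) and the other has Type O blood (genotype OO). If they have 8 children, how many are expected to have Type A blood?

Cross: AO × OO
Possible offspring genotypes: 2 AO, 2 OO
Blood type counts: 2 Type A, 2 Type O
Probability of Type A: 2/4 = 1/2
Expected count = 1/2 × 8 = 4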